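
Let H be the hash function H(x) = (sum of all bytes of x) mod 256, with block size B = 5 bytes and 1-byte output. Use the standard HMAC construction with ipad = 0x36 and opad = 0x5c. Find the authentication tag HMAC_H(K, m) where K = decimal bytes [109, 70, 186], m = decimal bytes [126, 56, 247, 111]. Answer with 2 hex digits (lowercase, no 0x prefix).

Key decimal bytes [109, 70, 186] = 6d 46 ba is 3 bytes ≤ B = 5; zero-pad to 5 bytes: K' = 6d 46 ba 00 00.
K' ⊕ ipad = 5b 70 8c 36 36.  K' ⊕ opad = 31 1a e6 5c 5c.
Inner input = (K'⊕ipad) ∥ m = 5b 70 8c 36 36 ∥ 7e 38 f7 6f.
Inner hash: sum = 91+112+140+54+54+126+56+247+111 = 991; mod 256 = 223 → df.
Outer input = (K'⊕opad) ∥ inner = 31 1a e6 5c 5c ∥ df.
Outer hash (tag): sum = 49+26+230+92+92+223 = 712; mod 256 = 200 → c8.

c8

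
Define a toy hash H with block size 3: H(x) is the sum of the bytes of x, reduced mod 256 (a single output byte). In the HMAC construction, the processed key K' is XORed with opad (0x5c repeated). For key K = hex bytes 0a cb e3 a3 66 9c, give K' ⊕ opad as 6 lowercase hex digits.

Key hex bytes 0a cb e3 a3 66 9c is 6 bytes > B = 3, so hash it first: H(key) = 5d, then zero-pad to 3 bytes: K' = 5d 00 00.
XOR each byte with 0x5c: 5d⊕5c=01, 00⊕5c=5c, 00⊕5c=5c.

015c5c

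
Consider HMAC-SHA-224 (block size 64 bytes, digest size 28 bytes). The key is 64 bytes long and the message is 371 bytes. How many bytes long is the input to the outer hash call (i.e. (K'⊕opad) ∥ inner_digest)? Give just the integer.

Key is 64 ≤ 64 bytes, zero-padded: |K'| = 64.
Outer input = (K'⊕opad) ∥ H(inner) → 64 + 28 = 92 bytes.

92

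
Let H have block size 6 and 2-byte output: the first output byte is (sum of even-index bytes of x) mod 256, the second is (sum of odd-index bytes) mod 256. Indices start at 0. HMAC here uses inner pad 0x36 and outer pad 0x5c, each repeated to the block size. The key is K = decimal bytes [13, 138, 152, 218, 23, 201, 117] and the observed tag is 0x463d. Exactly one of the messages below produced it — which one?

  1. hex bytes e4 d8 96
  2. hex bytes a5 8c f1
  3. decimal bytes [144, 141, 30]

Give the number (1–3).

3

Key decimal bytes [13, 138, 152, 218, 23, 201, 117] = 0d 8a 98 da 17 c9 75 is 7 bytes > B = 6, so hash it first: H(key) = 31 2d, then zero-pad to 6 bytes: K' = 31 2d 00 00 00 00.
K' ⊕ ipad = 07 1b 36 36 36 36; K' ⊕ opad = 6d 71 5c 5c 5c 5c.
m1: inner = H(07 1b 36 36 36 36 e4 d8 96) = ed 5f; tag = H(6d 71 5c 5c 5c 5c ed 5f) = 1288
m2: inner = H(07 1b 36 36 36 36 a5 8c f1) = 09 13; tag = H(6d 71 5c 5c 5c 5c 09 13) = 2e3c
m3: inner = H(07 1b 36 36 36 36 90 8d 1e) = 21 14; tag = H(6d 71 5c 5c 5c 5c 21 14) = 463d ← matches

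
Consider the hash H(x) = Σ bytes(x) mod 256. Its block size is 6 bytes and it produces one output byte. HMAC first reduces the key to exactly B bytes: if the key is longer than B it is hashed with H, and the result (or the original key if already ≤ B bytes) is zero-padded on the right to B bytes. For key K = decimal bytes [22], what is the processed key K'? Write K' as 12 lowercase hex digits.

160000000000

Key decimal bytes [22] = 16 is 1 byte ≤ B = 6; zero-pad to 6 bytes: K' = 16 00 00 00 00 00.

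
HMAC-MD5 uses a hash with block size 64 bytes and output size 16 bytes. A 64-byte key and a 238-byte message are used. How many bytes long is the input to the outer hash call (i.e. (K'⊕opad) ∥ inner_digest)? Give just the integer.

80

Key is 64 ≤ 64 bytes, zero-padded: |K'| = 64.
Outer input = (K'⊕opad) ∥ H(inner) → 64 + 16 = 80 bytes.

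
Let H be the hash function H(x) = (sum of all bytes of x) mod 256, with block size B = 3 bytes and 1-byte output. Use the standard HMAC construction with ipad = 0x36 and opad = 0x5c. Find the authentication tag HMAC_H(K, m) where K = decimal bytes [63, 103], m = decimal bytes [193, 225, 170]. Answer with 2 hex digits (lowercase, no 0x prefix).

Key decimal bytes [63, 103] = 3f 67 is 2 bytes ≤ B = 3; zero-pad to 3 bytes: K' = 3f 67 00.
K' ⊕ ipad = 09 51 36.  K' ⊕ opad = 63 3b 5c.
Inner input = (K'⊕ipad) ∥ m = 09 51 36 ∥ c1 e1 aa.
Inner hash: sum = 9+81+54+193+225+170 = 732; mod 256 = 220 → dc.
Outer input = (K'⊕opad) ∥ inner = 63 3b 5c ∥ dc.
Outer hash (tag): sum = 99+59+92+220 = 470; mod 256 = 214 → d6.

d6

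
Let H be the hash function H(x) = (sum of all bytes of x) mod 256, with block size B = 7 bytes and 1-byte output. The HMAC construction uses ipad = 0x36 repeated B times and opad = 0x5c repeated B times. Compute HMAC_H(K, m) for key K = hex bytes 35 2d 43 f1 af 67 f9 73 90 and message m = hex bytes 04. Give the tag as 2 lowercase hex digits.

Key hex bytes 35 2d 43 f1 af 67 f9 73 90 is 9 bytes > B = 7, so hash it first: H(key) = a8, then zero-pad to 7 bytes: K' = a8 00 00 00 00 00 00.
K' ⊕ ipad = 9e 36 36 36 36 36 36.  K' ⊕ opad = f4 5c 5c 5c 5c 5c 5c.
Inner input = (K'⊕ipad) ∥ m = 9e 36 36 36 36 36 36 ∥ 04.
Inner hash: sum = 158+54+54+54+54+54+54+4 = 486; mod 256 = 230 → e6.
Outer input = (K'⊕opad) ∥ inner = f4 5c 5c 5c 5c 5c 5c ∥ e6.
Outer hash (tag): sum = 244+92+92+92+92+92+92+230 = 1026; mod 256 = 2 → 02.

02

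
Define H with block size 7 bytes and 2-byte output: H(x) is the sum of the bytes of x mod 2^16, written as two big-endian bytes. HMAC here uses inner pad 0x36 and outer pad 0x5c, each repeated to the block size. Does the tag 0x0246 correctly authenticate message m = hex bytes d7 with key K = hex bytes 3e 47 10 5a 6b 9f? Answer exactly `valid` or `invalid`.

Key hex bytes 3e 47 10 5a 6b 9f is 6 bytes ≤ B = 7; zero-pad to 7 bytes: K' = 3e 47 10 5a 6b 9f 00.
K' ⊕ ipad = 08 71 26 6c 5d a9 36; K' ⊕ opad = 62 1b 4c 06 37 c3 5c.
Inner hash: sum = 8+113+38+108+93+169+54+215 = 798 → 03 1e.
Outer hash (recomputed tag): sum = 98+27+76+6+55+195+92+3+30 = 582 → 02 46.
Recomputed tag = 0246; claimed = 0246 → match.

valid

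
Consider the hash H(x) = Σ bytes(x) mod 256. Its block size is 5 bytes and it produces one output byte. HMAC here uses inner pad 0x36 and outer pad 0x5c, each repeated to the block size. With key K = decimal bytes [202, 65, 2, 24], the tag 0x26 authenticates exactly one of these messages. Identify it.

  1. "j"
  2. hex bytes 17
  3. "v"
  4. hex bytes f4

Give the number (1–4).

1

Key decimal bytes [202, 65, 2, 24] = ca 41 02 18 is 4 bytes ≤ B = 5; zero-pad to 5 bytes: K' = ca 41 02 18 00.
K' ⊕ ipad = fc 77 34 2e 36; K' ⊕ opad = 96 1d 5e 44 5c.
m1: inner = H(fc 77 34 2e 36 6a) = 75; tag = H(96 1d 5e 44 5c 75) = 26 ← matches
m2: inner = H(fc 77 34 2e 36 17) = 22; tag = H(96 1d 5e 44 5c 22) = d3
m3: inner = H(fc 77 34 2e 36 76) = 81; tag = H(96 1d 5e 44 5c 81) = 32
m4: inner = H(fc 77 34 2e 36 f4) = ff; tag = H(96 1d 5e 44 5c ff) = b0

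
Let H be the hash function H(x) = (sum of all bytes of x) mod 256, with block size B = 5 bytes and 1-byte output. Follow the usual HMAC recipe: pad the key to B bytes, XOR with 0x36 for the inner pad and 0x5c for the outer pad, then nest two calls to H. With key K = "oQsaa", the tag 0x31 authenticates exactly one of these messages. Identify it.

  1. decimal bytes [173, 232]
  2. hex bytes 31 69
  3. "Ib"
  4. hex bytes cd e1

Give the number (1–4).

1

Key "oQsaa" = 6f 51 73 61 61 is exactly B = 5 bytes: K' = 6f 51 73 61 61.
K' ⊕ ipad = 59 67 45 57 57; K' ⊕ opad = 33 0d 2f 3d 3d.
m1: inner = H(59 67 45 57 57 ad e8) = 48; tag = H(33 0d 2f 3d 3d 48) = 31 ← matches
m2: inner = H(59 67 45 57 57 31 69) = 4d; tag = H(33 0d 2f 3d 3d 4d) = 36
m3: inner = H(59 67 45 57 57 49 62) = 5e; tag = H(33 0d 2f 3d 3d 5e) = 47
m4: inner = H(59 67 45 57 57 cd e1) = 61; tag = H(33 0d 2f 3d 3d 61) = 4a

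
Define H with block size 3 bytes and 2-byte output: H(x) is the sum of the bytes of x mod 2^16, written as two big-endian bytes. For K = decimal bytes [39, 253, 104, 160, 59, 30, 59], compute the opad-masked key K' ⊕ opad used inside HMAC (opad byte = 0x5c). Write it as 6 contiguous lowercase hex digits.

5e9c5c

Key decimal bytes [39, 253, 104, 160, 59, 30, 59] = 27 fd 68 a0 3b 1e 3b is 7 bytes > B = 3, so hash it first: H(key) = 02 c0, then zero-pad to 3 bytes: K' = 02 c0 00.
XOR each byte with 0x5c: 02⊕5c=5e, c0⊕5c=9c, 00⊕5c=5c.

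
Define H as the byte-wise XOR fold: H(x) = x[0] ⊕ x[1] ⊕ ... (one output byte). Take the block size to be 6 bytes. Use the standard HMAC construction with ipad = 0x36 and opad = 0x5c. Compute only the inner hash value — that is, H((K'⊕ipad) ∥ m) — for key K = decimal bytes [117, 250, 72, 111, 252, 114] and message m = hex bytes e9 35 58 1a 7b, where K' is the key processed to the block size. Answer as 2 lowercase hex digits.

c3

Key decimal bytes [117, 250, 72, 111, 252, 114] = 75 fa 48 6f fc 72 is exactly B = 6 bytes: K' = 75 fa 48 6f fc 72.
K' ⊕ ipad = 43 cc 7e 59 ca 44.
Inner input = 43 cc 7e 59 ca 44 ∥ e9 35 58 1a 7b.
Inner hash: XOR 43⊕cc⊕7e⊕59⊕ca⊕44⊕e9⊕35⊕58⊕1a⊕7b = c3.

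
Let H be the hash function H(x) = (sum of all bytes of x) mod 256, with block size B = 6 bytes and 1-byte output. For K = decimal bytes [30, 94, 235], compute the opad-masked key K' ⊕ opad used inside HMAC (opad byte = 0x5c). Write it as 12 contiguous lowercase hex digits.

4202b75c5c5c

Key decimal bytes [30, 94, 235] = 1e 5e eb is 3 bytes ≤ B = 6; zero-pad to 6 bytes: K' = 1e 5e eb 00 00 00.
XOR each byte with 0x5c: 1e⊕5c=42, 5e⊕5c=02, eb⊕5c=b7, 00⊕5c=5c, 00⊕5c=5c, 00⊕5c=5c.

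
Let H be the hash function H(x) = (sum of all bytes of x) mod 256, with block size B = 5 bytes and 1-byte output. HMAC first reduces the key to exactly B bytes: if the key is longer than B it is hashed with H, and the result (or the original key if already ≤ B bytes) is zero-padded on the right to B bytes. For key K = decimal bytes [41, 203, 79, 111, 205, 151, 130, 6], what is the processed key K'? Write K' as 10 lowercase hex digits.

9e00000000

|K| = 8 > B = 5, so first hash the key.
H(K): sum = 41+203+79+111+205+151+130+6 = 926; mod 256 = 158 → 9e.
Zero-pad H(K) = 9e to 5 bytes: K' = 9e 00 00 00 00.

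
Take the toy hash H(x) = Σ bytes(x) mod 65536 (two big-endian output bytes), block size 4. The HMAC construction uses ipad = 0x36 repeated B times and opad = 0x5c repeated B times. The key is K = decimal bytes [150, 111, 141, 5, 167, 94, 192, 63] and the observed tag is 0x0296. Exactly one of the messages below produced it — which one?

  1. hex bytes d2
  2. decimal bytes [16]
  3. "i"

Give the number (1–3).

Key decimal bytes [150, 111, 141, 5, 167, 94, 192, 63] = 96 6f 8d 05 a7 5e c0 3f is 8 bytes > B = 4, so hash it first: H(key) = 03 9b, then zero-pad to 4 bytes: K' = 03 9b 00 00.
K' ⊕ ipad = 35 ad 36 36; K' ⊕ opad = 5f c7 5c 5c.
m1: inner = H(35 ad 36 36 d2) = 02 20; tag = H(5f c7 5c 5c 02 20) = 0200
m2: inner = H(35 ad 36 36 10) = 01 5e; tag = H(5f c7 5c 5c 01 5e) = 023d
m3: inner = H(35 ad 36 36 69) = 01 b7; tag = H(5f c7 5c 5c 01 b7) = 0296 ← matches

3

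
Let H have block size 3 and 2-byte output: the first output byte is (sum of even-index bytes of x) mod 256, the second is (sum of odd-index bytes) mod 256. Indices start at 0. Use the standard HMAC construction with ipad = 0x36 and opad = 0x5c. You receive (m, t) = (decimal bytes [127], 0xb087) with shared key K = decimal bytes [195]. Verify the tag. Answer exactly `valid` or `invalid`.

Key decimal bytes [195] = c3 is 1 byte ≤ B = 3; zero-pad to 3 bytes: K' = c3 00 00.
K' ⊕ ipad = f5 36 36; K' ⊕ opad = 9f 5c 5c.
Inner hash: even-index sum = 299 mod 256 = 43; odd-index sum = 181 mod 256 = 181 → 2b b5.
Outer hash (recomputed tag): even-index sum = 432 mod 256 = 176; odd-index sum = 135 mod 256 = 135 → b0 87.
Recomputed tag = b087; claimed = b087 → match.

valid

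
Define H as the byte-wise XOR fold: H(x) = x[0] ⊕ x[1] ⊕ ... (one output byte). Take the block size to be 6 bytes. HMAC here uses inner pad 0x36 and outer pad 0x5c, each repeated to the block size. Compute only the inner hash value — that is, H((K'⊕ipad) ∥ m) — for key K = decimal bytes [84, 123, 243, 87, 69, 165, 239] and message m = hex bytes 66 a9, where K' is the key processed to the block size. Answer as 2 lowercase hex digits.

Key decimal bytes [84, 123, 243, 87, 69, 165, 239] = 54 7b f3 57 45 a5 ef is 7 bytes > B = 6, so hash it first: H(key) = 84, then zero-pad to 6 bytes: K' = 84 00 00 00 00 00.
K' ⊕ ipad = b2 36 36 36 36 36.
Inner input = b2 36 36 36 36 36 ∥ 66 a9.
Inner hash: XOR b2⊕36⊕36⊕36⊕36⊕36⊕66⊕a9 = 4b.

4b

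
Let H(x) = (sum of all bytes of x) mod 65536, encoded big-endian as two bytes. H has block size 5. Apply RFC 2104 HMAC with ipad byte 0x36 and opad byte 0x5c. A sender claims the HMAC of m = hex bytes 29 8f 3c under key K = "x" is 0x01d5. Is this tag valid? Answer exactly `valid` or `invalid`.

invalid

Key "x" = 78 is 1 byte ≤ B = 5; zero-pad to 5 bytes: K' = 78 00 00 00 00.
K' ⊕ ipad = 4e 36 36 36 36; K' ⊕ opad = 24 5c 5c 5c 5c.
Inner hash: sum = 78+54+54+54+54+41+143+60 = 538 → 02 1a.
Outer hash (recomputed tag): sum = 36+92+92+92+92+2+26 = 432 → 01 b0.
Recomputed tag = 01b0; claimed = 01d5 → mismatch.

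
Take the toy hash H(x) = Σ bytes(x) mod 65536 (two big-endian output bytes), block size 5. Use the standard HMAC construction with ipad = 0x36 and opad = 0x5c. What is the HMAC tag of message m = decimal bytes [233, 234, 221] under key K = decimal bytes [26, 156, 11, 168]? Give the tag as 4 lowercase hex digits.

Key decimal bytes [26, 156, 11, 168] = 1a 9c 0b a8 is 4 bytes ≤ B = 5; zero-pad to 5 bytes: K' = 1a 9c 0b a8 00.
K' ⊕ ipad = 2c aa 3d 9e 36.  K' ⊕ opad = 46 c0 57 f4 5c.
Inner input = (K'⊕ipad) ∥ m = 2c aa 3d 9e 36 ∥ e9 ea dd.
Inner hash: sum = 44+170+61+158+54+233+234+221 = 1175 → 04 97.
Outer input = (K'⊕opad) ∥ inner = 46 c0 57 f4 5c ∥ 04 97.
Outer hash (tag): sum = 70+192+87+244+92+4+151 = 840 → 03 48.

0348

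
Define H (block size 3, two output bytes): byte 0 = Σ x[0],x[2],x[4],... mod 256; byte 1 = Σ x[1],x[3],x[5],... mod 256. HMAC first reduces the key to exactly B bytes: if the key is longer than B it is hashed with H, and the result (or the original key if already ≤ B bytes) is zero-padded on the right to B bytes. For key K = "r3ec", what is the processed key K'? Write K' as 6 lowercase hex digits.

|K| = 4 > B = 3, so first hash the key.
H(K): even-index sum = 215 mod 256 = 215; odd-index sum = 150 mod 256 = 150 → d7 96.
Zero-pad H(K) = d7 96 to 3 bytes: K' = d7 96 00.

d79600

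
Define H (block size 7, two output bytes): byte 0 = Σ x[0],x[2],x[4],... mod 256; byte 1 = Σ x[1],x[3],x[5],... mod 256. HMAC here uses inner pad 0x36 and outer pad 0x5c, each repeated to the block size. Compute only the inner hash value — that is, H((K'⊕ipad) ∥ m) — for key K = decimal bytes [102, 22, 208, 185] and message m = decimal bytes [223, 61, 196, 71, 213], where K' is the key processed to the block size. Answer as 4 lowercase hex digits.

Key decimal bytes [102, 22, 208, 185] = 66 16 d0 b9 is 4 bytes ≤ B = 7; zero-pad to 7 bytes: K' = 66 16 d0 b9 00 00 00.
K' ⊕ ipad = 50 20 e6 8f 36 36 36.
Inner input = 50 20 e6 8f 36 36 36 ∥ df 3d c4 47 d5.
Inner hash: even-index sum = 550 mod 256 = 38; odd-index sum = 861 mod 256 = 93 → 26 5d.

265d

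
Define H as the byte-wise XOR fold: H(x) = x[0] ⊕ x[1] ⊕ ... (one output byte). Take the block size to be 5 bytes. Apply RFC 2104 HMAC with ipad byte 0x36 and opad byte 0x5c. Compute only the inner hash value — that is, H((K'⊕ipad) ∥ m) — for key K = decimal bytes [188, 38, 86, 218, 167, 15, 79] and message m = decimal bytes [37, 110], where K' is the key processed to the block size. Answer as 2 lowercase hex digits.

Key decimal bytes [188, 38, 86, 218, 167, 15, 79] = bc 26 56 da a7 0f 4f is 7 bytes > B = 5, so hash it first: H(key) = f1, then zero-pad to 5 bytes: K' = f1 00 00 00 00.
K' ⊕ ipad = c7 36 36 36 36.
Inner input = c7 36 36 36 36 ∥ 25 6e.
Inner hash: XOR c7⊕36⊕36⊕36⊕36⊕25⊕6e = 8c.

8c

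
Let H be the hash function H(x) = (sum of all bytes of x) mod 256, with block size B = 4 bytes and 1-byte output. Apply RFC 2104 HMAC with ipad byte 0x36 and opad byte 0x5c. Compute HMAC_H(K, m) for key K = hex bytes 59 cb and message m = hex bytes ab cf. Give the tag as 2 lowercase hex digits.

Key hex bytes 59 cb is 2 bytes ≤ B = 4; zero-pad to 4 bytes: K' = 59 cb 00 00.
K' ⊕ ipad = 6f fd 36 36.  K' ⊕ opad = 05 97 5c 5c.
Inner input = (K'⊕ipad) ∥ m = 6f fd 36 36 ∥ ab cf.
Inner hash: sum = 111+253+54+54+171+207 = 850; mod 256 = 82 → 52.
Outer input = (K'⊕opad) ∥ inner = 05 97 5c 5c ∥ 52.
Outer hash (tag): sum = 5+151+92+92+82 = 422; mod 256 = 166 → a6.

a6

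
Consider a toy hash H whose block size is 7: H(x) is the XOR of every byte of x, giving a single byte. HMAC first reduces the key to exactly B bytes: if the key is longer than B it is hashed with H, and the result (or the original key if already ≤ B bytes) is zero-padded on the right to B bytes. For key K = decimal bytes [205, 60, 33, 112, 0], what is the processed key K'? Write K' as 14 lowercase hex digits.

Key decimal bytes [205, 60, 33, 112, 0] = cd 3c 21 70 00 is 5 bytes ≤ B = 7; zero-pad to 7 bytes: K' = cd 3c 21 70 00 00 00.

cd3c2170000000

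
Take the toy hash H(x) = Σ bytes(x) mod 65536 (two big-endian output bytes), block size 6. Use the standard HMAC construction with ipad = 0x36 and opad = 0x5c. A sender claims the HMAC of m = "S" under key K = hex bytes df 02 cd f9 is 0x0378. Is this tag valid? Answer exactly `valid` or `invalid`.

Key hex bytes df 02 cd f9 is 4 bytes ≤ B = 6; zero-pad to 6 bytes: K' = df 02 cd f9 00 00.
K' ⊕ ipad = e9 34 fb cf 36 36; K' ⊕ opad = 83 5e 91 a5 5c 5c.
Inner hash: sum = 233+52+251+207+54+54+83 = 934 → 03 a6.
Outer hash (recomputed tag): sum = 131+94+145+165+92+92+3+166 = 888 → 03 78.
Recomputed tag = 0378; claimed = 0378 → match.

valid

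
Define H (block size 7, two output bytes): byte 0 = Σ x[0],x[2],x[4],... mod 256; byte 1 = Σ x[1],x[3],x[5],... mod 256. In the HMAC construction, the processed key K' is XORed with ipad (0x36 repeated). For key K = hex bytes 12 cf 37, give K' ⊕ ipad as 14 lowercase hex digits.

24f90136363636

Key hex bytes 12 cf 37 is 3 bytes ≤ B = 7; zero-pad to 7 bytes: K' = 12 cf 37 00 00 00 00.
XOR each byte with 0x36: 12⊕36=24, cf⊕36=f9, 37⊕36=01, 00⊕36=36, 00⊕36=36, 00⊕36=36, 00⊕36=36.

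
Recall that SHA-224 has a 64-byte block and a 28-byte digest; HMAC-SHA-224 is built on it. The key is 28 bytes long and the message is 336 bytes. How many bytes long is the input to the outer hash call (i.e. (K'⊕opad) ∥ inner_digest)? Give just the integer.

Key is 28 ≤ 64 bytes, zero-padded: |K'| = 64.
Outer input = (K'⊕opad) ∥ H(inner) → 64 + 28 = 92 bytes.

92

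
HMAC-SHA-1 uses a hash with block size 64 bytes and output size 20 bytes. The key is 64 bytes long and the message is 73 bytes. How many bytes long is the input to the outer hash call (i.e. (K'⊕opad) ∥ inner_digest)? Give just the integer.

Key is 64 ≤ 64 bytes, zero-padded: |K'| = 64.
Outer input = (K'⊕opad) ∥ H(inner) → 64 + 20 = 84 bytes.

84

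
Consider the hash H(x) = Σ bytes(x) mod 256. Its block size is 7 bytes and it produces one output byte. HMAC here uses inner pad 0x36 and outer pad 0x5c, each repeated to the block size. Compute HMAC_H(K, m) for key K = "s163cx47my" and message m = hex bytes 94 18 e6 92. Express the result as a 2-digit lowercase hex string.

Key "s163cx47my" = 73 31 36 33 63 78 34 37 6d 79 is 10 bytes > B = 7, so hash it first: H(key) = 39, then zero-pad to 7 bytes: K' = 39 00 00 00 00 00 00.
K' ⊕ ipad = 0f 36 36 36 36 36 36.  K' ⊕ opad = 65 5c 5c 5c 5c 5c 5c.
Inner input = (K'⊕ipad) ∥ m = 0f 36 36 36 36 36 36 ∥ 94 18 e6 92.
Inner hash: sum = 15+54+54+54+54+54+54+148+24+230+146 = 887; mod 256 = 119 → 77.
Outer input = (K'⊕opad) ∥ inner = 65 5c 5c 5c 5c 5c 5c ∥ 77.
Outer hash (tag): sum = 101+92+92+92+92+92+92+119 = 772; mod 256 = 4 → 04.

04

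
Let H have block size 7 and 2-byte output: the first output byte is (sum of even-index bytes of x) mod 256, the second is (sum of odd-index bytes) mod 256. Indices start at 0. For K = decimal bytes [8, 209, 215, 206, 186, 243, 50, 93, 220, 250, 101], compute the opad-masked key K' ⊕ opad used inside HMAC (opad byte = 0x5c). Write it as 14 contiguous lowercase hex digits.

Key decimal bytes [8, 209, 215, 206, 186, 243, 50, 93, 220, 250, 101] = 08 d1 d7 ce ba f3 32 5d dc fa 65 is 11 bytes > B = 7, so hash it first: H(key) = 0c e9, then zero-pad to 7 bytes: K' = 0c e9 00 00 00 00 00.
XOR each byte with 0x5c: 0c⊕5c=50, e9⊕5c=b5, 00⊕5c=5c, 00⊕5c=5c, 00⊕5c=5c, 00⊕5c=5c, 00⊕5c=5c.

50b55c5c5c5c5c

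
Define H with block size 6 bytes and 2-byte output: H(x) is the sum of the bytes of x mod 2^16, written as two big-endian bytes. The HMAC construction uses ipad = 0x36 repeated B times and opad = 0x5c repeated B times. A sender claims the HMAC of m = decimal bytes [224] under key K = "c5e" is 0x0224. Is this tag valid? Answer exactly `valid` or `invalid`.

valid

Key "c5e" = 63 35 65 is 3 bytes ≤ B = 6; zero-pad to 6 bytes: K' = 63 35 65 00 00 00.
K' ⊕ ipad = 55 03 53 36 36 36; K' ⊕ opad = 3f 69 39 5c 5c 5c.
Inner hash: sum = 85+3+83+54+54+54+224 = 557 → 02 2d.
Outer hash (recomputed tag): sum = 63+105+57+92+92+92+2+45 = 548 → 02 24.
Recomputed tag = 0224; claimed = 0224 → match.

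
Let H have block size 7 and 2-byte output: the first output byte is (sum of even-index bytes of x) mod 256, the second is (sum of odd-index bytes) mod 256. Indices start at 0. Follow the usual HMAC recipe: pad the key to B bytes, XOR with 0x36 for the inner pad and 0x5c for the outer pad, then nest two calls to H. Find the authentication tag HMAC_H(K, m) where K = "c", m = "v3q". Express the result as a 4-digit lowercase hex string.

dc3e

Key "c" = 63 is 1 byte ≤ B = 7; zero-pad to 7 bytes: K' = 63 00 00 00 00 00 00.
K' ⊕ ipad = 55 36 36 36 36 36 36.  K' ⊕ opad = 3f 5c 5c 5c 5c 5c 5c.
Inner input = (K'⊕ipad) ∥ m = 55 36 36 36 36 36 36 ∥ 76 33 71.
Inner hash: even-index sum = 298 mod 256 = 42; odd-index sum = 393 mod 256 = 137 → 2a 89.
Outer input = (K'⊕opad) ∥ inner = 3f 5c 5c 5c 5c 5c 5c ∥ 2a 89.
Outer hash (tag): even-index sum = 476 mod 256 = 220; odd-index sum = 318 mod 256 = 62 → dc 3e.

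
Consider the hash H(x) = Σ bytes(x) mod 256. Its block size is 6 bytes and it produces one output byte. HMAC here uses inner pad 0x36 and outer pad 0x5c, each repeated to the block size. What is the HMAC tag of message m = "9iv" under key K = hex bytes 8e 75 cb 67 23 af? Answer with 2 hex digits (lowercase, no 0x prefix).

Key hex bytes 8e 75 cb 67 23 af is exactly B = 6 bytes: K' = 8e 75 cb 67 23 af.
K' ⊕ ipad = b8 43 fd 51 15 99.  K' ⊕ opad = d2 29 97 3b 7f f3.
Inner input = (K'⊕ipad) ∥ m = b8 43 fd 51 15 99 ∥ 39 69 76.
Inner hash: sum = 184+67+253+81+21+153+57+105+118 = 1039; mod 256 = 15 → 0f.
Outer input = (K'⊕opad) ∥ inner = d2 29 97 3b 7f f3 ∥ 0f.
Outer hash (tag): sum = 210+41+151+59+127+243+15 = 846; mod 256 = 78 → 4e.

4e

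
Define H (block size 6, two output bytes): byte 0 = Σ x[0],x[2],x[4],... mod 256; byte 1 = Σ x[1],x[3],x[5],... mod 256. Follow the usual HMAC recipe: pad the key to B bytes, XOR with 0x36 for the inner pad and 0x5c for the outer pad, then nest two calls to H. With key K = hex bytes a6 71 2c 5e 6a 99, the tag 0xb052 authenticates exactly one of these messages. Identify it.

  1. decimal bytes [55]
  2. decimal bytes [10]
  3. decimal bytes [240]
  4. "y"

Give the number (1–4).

2

Key hex bytes a6 71 2c 5e 6a 99 is exactly B = 6 bytes: K' = a6 71 2c 5e 6a 99.
K' ⊕ ipad = 90 47 1a 68 5c af; K' ⊕ opad = fa 2d 70 02 36 c5.
m1: inner = H(90 47 1a 68 5c af 37) = 3d 5e; tag = H(fa 2d 70 02 36 c5 3d 5e) = dd52
m2: inner = H(90 47 1a 68 5c af 0a) = 10 5e; tag = H(fa 2d 70 02 36 c5 10 5e) = b052 ← matches
m3: inner = H(90 47 1a 68 5c af f0) = f6 5e; tag = H(fa 2d 70 02 36 c5 f6 5e) = 9652
m4: inner = H(90 47 1a 68 5c af 79) = 7f 5e; tag = H(fa 2d 70 02 36 c5 7f 5e) = 1f52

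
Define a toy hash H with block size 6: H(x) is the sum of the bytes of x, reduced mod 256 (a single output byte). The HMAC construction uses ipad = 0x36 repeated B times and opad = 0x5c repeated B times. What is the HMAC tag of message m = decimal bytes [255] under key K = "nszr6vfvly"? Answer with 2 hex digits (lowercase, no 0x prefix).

4b

Key "nszr6vfvly" = 6e 73 7a 72 36 76 66 76 6c 79 is 10 bytes > B = 6, so hash it first: H(key) = 3a, then zero-pad to 6 bytes: K' = 3a 00 00 00 00 00.
K' ⊕ ipad = 0c 36 36 36 36 36.  K' ⊕ opad = 66 5c 5c 5c 5c 5c.
Inner input = (K'⊕ipad) ∥ m = 0c 36 36 36 36 36 ∥ ff.
Inner hash: sum = 12+54+54+54+54+54+255 = 537; mod 256 = 25 → 19.
Outer input = (K'⊕opad) ∥ inner = 66 5c 5c 5c 5c 5c ∥ 19.
Outer hash (tag): sum = 102+92+92+92+92+92+25 = 587; mod 256 = 75 → 4b.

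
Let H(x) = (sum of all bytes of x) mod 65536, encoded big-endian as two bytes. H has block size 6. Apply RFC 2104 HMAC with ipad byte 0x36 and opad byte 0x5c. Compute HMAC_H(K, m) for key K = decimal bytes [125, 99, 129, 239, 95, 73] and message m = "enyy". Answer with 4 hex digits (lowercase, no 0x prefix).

02e9

Key decimal bytes [125, 99, 129, 239, 95, 73] = 7d 63 81 ef 5f 49 is exactly B = 6 bytes: K' = 7d 63 81 ef 5f 49.
K' ⊕ ipad = 4b 55 b7 d9 69 7f.  K' ⊕ opad = 21 3f dd b3 03 15.
Inner input = (K'⊕ipad) ∥ m = 4b 55 b7 d9 69 7f ∥ 65 6e 79 79.
Inner hash: sum = 75+85+183+217+105+127+101+110+121+121 = 1245 → 04 dd.
Outer input = (K'⊕opad) ∥ inner = 21 3f dd b3 03 15 ∥ 04 dd.
Outer hash (tag): sum = 33+63+221+179+3+21+4+221 = 745 → 02 e9.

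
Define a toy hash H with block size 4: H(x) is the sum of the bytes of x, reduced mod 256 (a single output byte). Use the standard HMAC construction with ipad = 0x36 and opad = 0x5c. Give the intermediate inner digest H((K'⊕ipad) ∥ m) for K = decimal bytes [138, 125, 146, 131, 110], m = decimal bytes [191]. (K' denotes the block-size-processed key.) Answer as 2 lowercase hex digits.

Key decimal bytes [138, 125, 146, 131, 110] = 8a 7d 92 83 6e is 5 bytes > B = 4, so hash it first: H(key) = 8a, then zero-pad to 4 bytes: K' = 8a 00 00 00.
K' ⊕ ipad = bc 36 36 36.
Inner input = bc 36 36 36 ∥ bf.
Inner hash: sum = 188+54+54+54+191 = 541; mod 256 = 29 → 1d.

1d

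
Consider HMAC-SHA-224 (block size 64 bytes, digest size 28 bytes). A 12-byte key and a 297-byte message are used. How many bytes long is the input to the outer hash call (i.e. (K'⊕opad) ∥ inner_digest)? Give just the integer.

Key is 12 ≤ 64 bytes, zero-padded: |K'| = 64.
Outer input = (K'⊕opad) ∥ H(inner) → 64 + 28 = 92 bytes.

92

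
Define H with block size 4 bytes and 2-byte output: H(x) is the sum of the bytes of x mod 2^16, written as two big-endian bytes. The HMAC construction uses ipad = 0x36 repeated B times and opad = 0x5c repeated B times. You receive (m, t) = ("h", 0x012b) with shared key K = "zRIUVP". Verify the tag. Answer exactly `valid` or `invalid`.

invalid

Key "zRIUVP" = 7a 52 49 55 56 50 is 6 bytes > B = 4, so hash it first: H(key) = 02 10, then zero-pad to 4 bytes: K' = 02 10 00 00.
K' ⊕ ipad = 34 26 36 36; K' ⊕ opad = 5e 4c 5c 5c.
Inner hash: sum = 52+38+54+54+104 = 302 → 01 2e.
Outer hash (recomputed tag): sum = 94+76+92+92+1+46 = 401 → 01 91.
Recomputed tag = 0191; claimed = 012b → mismatch.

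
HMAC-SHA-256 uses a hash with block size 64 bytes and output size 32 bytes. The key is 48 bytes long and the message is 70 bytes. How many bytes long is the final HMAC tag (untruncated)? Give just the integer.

32

The tag is one SHA-256 digest: 32 bytes.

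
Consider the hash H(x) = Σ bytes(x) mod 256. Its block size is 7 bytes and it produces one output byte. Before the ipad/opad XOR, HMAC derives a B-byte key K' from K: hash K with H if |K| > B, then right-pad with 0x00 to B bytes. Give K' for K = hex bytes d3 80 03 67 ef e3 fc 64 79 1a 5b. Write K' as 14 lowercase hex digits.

|K| = 11 > B = 7, so first hash the key.
H(K): sum = 211+128+3+103+239+227+252+100+121+26+91 = 1501; mod 256 = 221 → dd.
Zero-pad H(K) = dd to 7 bytes: K' = dd 00 00 00 00 00 00.

dd000000000000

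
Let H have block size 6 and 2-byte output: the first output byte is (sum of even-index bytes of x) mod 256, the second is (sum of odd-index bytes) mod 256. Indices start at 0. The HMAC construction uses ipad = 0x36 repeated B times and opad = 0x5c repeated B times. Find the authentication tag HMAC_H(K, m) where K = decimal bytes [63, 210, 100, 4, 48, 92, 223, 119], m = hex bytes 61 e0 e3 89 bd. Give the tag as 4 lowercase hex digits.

Key decimal bytes [63, 210, 100, 4, 48, 92, 223, 119] = 3f d2 64 04 30 5c df 77 is 8 bytes > B = 6, so hash it first: H(key) = b2 a9, then zero-pad to 6 bytes: K' = b2 a9 00 00 00 00.
K' ⊕ ipad = 84 9f 36 36 36 36.  K' ⊕ opad = ee f5 5c 5c 5c 5c.
Inner input = (K'⊕ipad) ∥ m = 84 9f 36 36 36 36 ∥ 61 e0 e3 89 bd.
Inner hash: even-index sum = 753 mod 256 = 241; odd-index sum = 628 mod 256 = 116 → f1 74.
Outer input = (K'⊕opad) ∥ inner = ee f5 5c 5c 5c 5c ∥ f1 74.
Outer hash (tag): even-index sum = 663 mod 256 = 151; odd-index sum = 545 mod 256 = 33 → 97 21.

9721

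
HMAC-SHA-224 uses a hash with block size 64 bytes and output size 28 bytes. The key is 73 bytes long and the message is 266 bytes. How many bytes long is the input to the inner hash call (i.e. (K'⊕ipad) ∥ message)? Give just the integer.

Key is 73 > 64 bytes, so it is hashed to 28 bytes then zero-padded to 64: |K'| = 64.
Inner input = (K'⊕ipad) ∥ m → 64 + 266 = 330 bytes.

330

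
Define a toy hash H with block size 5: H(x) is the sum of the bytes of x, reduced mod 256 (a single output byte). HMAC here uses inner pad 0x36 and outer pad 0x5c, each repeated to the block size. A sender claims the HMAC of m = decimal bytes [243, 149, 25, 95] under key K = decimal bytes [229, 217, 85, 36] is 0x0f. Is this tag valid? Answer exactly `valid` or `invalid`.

Key decimal bytes [229, 217, 85, 36] = e5 d9 55 24 is 4 bytes ≤ B = 5; zero-pad to 5 bytes: K' = e5 d9 55 24 00.
K' ⊕ ipad = d3 ef 63 12 36; K' ⊕ opad = b9 85 09 78 5c.
Inner hash: sum = 211+239+99+18+54+243+149+25+95 = 1133; mod 256 = 109 → 6d.
Outer hash (recomputed tag): sum = 185+133+9+120+92+109 = 648; mod 256 = 136 → 88.
Recomputed tag = 88; claimed = 0f → mismatch.

invalid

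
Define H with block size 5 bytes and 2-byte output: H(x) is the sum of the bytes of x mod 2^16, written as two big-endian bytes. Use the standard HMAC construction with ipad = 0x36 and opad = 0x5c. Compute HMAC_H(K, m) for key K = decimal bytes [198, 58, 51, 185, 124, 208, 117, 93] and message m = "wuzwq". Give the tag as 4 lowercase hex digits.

0223

Key decimal bytes [198, 58, 51, 185, 124, 208, 117, 93] = c6 3a 33 b9 7c d0 75 5d is 8 bytes > B = 5, so hash it first: H(key) = 04 0a, then zero-pad to 5 bytes: K' = 04 0a 00 00 00.
K' ⊕ ipad = 32 3c 36 36 36.  K' ⊕ opad = 58 56 5c 5c 5c.
Inner input = (K'⊕ipad) ∥ m = 32 3c 36 36 36 ∥ 77 75 7a 77 71.
Inner hash: sum = 50+60+54+54+54+119+117+122+119+113 = 862 → 03 5e.
Outer input = (K'⊕opad) ∥ inner = 58 56 5c 5c 5c ∥ 03 5e.
Outer hash (tag): sum = 88+86+92+92+92+3+94 = 547 → 02 23.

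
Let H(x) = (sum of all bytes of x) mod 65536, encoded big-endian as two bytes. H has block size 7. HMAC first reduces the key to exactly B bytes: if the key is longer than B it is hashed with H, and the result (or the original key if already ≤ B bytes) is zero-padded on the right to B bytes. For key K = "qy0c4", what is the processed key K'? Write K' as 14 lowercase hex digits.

71793063340000

Key "qy0c4" = 71 79 30 63 34 is 5 bytes ≤ B = 7; zero-pad to 7 bytes: K' = 71 79 30 63 34 00 00.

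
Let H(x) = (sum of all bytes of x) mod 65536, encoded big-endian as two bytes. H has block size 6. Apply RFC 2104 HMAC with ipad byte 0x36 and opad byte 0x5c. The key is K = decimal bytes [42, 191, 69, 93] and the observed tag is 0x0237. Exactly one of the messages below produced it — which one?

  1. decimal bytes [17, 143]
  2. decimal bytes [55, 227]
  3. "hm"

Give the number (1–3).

Key decimal bytes [42, 191, 69, 93] = 2a bf 45 5d is 4 bytes ≤ B = 6; zero-pad to 6 bytes: K' = 2a bf 45 5d 00 00.
K' ⊕ ipad = 1c 89 73 6b 36 36; K' ⊕ opad = 76 e3 19 01 5c 5c.
m1: inner = H(1c 89 73 6b 36 36 11 8f) = 02 8f; tag = H(76 e3 19 01 5c 5c 02 8f) = 02bc
m2: inner = H(1c 89 73 6b 36 36 37 e3) = 03 09; tag = H(76 e3 19 01 5c 5c 03 09) = 0237 ← matches
m3: inner = H(1c 89 73 6b 36 36 68 6d) = 02 c4; tag = H(76 e3 19 01 5c 5c 02 c4) = 02f1

2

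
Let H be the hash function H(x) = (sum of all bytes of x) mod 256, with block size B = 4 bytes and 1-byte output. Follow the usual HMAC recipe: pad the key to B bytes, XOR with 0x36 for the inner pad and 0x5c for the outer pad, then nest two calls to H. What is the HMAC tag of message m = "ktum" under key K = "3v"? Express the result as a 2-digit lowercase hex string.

c3

Key "3v" = 33 76 is 2 bytes ≤ B = 4; zero-pad to 4 bytes: K' = 33 76 00 00.
K' ⊕ ipad = 05 40 36 36.  K' ⊕ opad = 6f 2a 5c 5c.
Inner input = (K'⊕ipad) ∥ m = 05 40 36 36 ∥ 6b 74 75 6d.
Inner hash: sum = 5+64+54+54+107+116+117+109 = 626; mod 256 = 114 → 72.
Outer input = (K'⊕opad) ∥ inner = 6f 2a 5c 5c ∥ 72.
Outer hash (tag): sum = 111+42+92+92+114 = 451; mod 256 = 195 → c3.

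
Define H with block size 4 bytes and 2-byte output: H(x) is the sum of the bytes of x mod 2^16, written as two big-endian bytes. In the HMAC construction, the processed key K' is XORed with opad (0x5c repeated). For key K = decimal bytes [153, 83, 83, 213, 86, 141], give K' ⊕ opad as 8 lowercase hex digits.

5eab5c5c

Key decimal bytes [153, 83, 83, 213, 86, 141] = 99 53 53 d5 56 8d is 6 bytes > B = 4, so hash it first: H(key) = 02 f7, then zero-pad to 4 bytes: K' = 02 f7 00 00.
XOR each byte with 0x5c: 02⊕5c=5e, f7⊕5c=ab, 00⊕5c=5c, 00⊕5c=5c.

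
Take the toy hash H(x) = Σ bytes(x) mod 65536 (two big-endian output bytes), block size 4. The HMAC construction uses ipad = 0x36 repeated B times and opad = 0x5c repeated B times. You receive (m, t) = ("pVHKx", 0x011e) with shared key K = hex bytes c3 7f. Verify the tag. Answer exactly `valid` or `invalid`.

invalid

Key hex bytes c3 7f is 2 bytes ≤ B = 4; zero-pad to 4 bytes: K' = c3 7f 00 00.
K' ⊕ ipad = f5 49 36 36; K' ⊕ opad = 9f 23 5c 5c.
Inner hash: sum = 245+73+54+54+112+86+72+75+120 = 891 → 03 7b.
Outer hash (recomputed tag): sum = 159+35+92+92+3+123 = 504 → 01 f8.
Recomputed tag = 01f8; claimed = 011e → mismatch.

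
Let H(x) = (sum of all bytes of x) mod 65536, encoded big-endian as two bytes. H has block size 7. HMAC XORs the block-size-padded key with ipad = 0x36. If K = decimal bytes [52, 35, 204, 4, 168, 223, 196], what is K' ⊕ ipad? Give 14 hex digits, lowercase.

Key decimal bytes [52, 35, 204, 4, 168, 223, 196] = 34 23 cc 04 a8 df c4 is exactly B = 7 bytes: K' = 34 23 cc 04 a8 df c4.
XOR each byte with 0x36: 34⊕36=02, 23⊕36=15, cc⊕36=fa, 04⊕36=32, a8⊕36=9e, df⊕36=e9, c4⊕36=f2.

0215fa329ee9f2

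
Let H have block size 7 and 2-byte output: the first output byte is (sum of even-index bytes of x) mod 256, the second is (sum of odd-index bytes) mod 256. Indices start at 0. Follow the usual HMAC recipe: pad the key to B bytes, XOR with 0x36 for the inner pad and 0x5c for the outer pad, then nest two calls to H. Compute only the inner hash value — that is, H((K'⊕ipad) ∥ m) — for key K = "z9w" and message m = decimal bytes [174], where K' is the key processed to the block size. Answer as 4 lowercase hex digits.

Key "z9w" = 7a 39 77 is 3 bytes ≤ B = 7; zero-pad to 7 bytes: K' = 7a 39 77 00 00 00 00.
K' ⊕ ipad = 4c 0f 41 36 36 36 36.
Inner input = 4c 0f 41 36 36 36 36 ∥ ae.
Inner hash: even-index sum = 249 mod 256 = 249; odd-index sum = 297 mod 256 = 41 → f9 29.

f929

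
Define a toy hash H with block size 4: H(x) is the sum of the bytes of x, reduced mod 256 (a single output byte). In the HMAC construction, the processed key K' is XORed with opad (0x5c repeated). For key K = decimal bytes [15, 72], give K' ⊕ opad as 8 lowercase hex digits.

Key decimal bytes [15, 72] = 0f 48 is 2 bytes ≤ B = 4; zero-pad to 4 bytes: K' = 0f 48 00 00.
XOR each byte with 0x5c: 0f⊕5c=53, 48⊕5c=14, 00⊕5c=5c, 00⊕5c=5c.

53145c5c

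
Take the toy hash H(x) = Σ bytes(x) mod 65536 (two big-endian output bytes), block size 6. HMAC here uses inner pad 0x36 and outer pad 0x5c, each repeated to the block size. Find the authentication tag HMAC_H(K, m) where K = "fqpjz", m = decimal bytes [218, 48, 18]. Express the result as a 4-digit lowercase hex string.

Key "fqpjz" = 66 71 70 6a 7a is 5 bytes ≤ B = 6; zero-pad to 6 bytes: K' = 66 71 70 6a 7a 00.
K' ⊕ ipad = 50 47 46 5c 4c 36.  K' ⊕ opad = 3a 2d 2c 36 26 5c.
Inner input = (K'⊕ipad) ∥ m = 50 47 46 5c 4c 36 ∥ da 30 12.
Inner hash: sum = 80+71+70+92+76+54+218+48+18 = 727 → 02 d7.
Outer input = (K'⊕opad) ∥ inner = 3a 2d 2c 36 26 5c ∥ 02 d7.
Outer hash (tag): sum = 58+45+44+54+38+92+2+215 = 548 → 02 24.

0224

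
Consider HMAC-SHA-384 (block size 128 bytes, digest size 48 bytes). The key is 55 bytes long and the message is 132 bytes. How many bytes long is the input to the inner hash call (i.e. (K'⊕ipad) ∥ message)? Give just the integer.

260

Key is 55 ≤ 128 bytes, zero-padded: |K'| = 128.
Inner input = (K'⊕ipad) ∥ m → 128 + 132 = 260 bytes.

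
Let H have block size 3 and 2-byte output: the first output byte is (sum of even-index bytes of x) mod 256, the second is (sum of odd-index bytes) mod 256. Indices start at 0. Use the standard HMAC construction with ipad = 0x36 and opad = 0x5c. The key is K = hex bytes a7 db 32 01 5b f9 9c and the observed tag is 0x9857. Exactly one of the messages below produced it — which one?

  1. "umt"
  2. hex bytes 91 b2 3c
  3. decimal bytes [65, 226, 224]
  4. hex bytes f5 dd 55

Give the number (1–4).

2

Key hex bytes a7 db 32 01 5b f9 9c is 7 bytes > B = 3, so hash it first: H(key) = d0 d5, then zero-pad to 3 bytes: K' = d0 d5 00.
K' ⊕ ipad = e6 e3 36; K' ⊕ opad = 8c 89 5c.
m1: inner = H(e6 e3 36 75 6d 74) = 89 cc; tag = H(8c 89 5c 89 cc) = b412
m2: inner = H(e6 e3 36 91 b2 3c) = ce b0; tag = H(8c 89 5c ce b0) = 9857 ← matches
m3: inner = H(e6 e3 36 41 e2 e0) = fe 04; tag = H(8c 89 5c fe 04) = ec87
m4: inner = H(e6 e3 36 f5 dd 55) = f9 2d; tag = H(8c 89 5c f9 2d) = 1582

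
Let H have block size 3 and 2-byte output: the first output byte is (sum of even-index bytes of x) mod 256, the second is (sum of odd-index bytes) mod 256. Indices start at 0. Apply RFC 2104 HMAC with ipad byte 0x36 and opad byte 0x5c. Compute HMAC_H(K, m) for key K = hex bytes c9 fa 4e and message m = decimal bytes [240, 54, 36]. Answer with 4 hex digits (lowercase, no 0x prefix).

Key hex bytes c9 fa 4e is exactly B = 3 bytes: K' = c9 fa 4e.
K' ⊕ ipad = ff cc 78.  K' ⊕ opad = 95 a6 12.
Inner input = (K'⊕ipad) ∥ m = ff cc 78 ∥ f0 36 24.
Inner hash: even-index sum = 429 mod 256 = 173; odd-index sum = 480 mod 256 = 224 → ad e0.
Outer input = (K'⊕opad) ∥ inner = 95 a6 12 ∥ ad e0.
Outer hash (tag): even-index sum = 391 mod 256 = 135; odd-index sum = 339 mod 256 = 83 → 87 53.

8753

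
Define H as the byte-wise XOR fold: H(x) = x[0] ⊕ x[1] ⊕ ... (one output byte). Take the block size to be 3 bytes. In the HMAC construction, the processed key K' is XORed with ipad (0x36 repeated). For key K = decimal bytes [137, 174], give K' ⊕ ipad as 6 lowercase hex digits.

Key decimal bytes [137, 174] = 89 ae is 2 bytes ≤ B = 3; zero-pad to 3 bytes: K' = 89 ae 00.
XOR each byte with 0x36: 89⊕36=bf, ae⊕36=98, 00⊕36=36.

bf9836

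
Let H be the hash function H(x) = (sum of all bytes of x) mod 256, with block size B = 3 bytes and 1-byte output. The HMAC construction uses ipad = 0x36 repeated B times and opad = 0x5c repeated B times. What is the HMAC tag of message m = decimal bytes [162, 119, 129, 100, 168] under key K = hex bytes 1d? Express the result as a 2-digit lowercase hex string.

Key hex bytes 1d is 1 byte ≤ B = 3; zero-pad to 3 bytes: K' = 1d 00 00.
K' ⊕ ipad = 2b 36 36.  K' ⊕ opad = 41 5c 5c.
Inner input = (K'⊕ipad) ∥ m = 2b 36 36 ∥ a2 77 81 64 a8.
Inner hash: sum = 43+54+54+162+119+129+100+168 = 829; mod 256 = 61 → 3d.
Outer input = (K'⊕opad) ∥ inner = 41 5c 5c ∥ 3d.
Outer hash (tag): sum = 65+92+92+61 = 310; mod 256 = 54 → 36.

36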